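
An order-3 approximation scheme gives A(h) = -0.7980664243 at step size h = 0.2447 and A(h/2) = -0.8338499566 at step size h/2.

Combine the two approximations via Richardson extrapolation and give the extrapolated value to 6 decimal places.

r = 3, so 2^r = 8.
2^3*A(h/2) = -6.6707996528; minus A(h) gives -5.8727332285.
Divide by 2^3 − 1 = 7.
(8*(-0.8338499566) − (-0.7980664243))/(8 − 1) = -0.8389618898

-0.838962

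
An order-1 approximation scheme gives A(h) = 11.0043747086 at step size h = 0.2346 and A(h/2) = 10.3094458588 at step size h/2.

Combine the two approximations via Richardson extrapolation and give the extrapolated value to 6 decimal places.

Order 1 gives 2^r = 2 and 2^r − 1 = 1.
Numerator 2×A(h/2) − A(h) = 2×10.3094458588 − 11.0043747086 = 9.6145170090
Divide by 2^1 − 1 = 1.
So the Richardson estimate is 9.6145170090.

9.614517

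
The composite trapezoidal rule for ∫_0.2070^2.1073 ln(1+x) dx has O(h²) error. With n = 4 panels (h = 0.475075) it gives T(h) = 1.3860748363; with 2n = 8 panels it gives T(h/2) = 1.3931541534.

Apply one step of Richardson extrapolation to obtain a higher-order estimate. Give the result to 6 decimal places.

The method has order 2: 2^2 = 4.
4·1.3931541534 = 5.5726166136; subtract 1.3860748363 → 4.1865417773
Divide by 2^2 − 1 = 3.
Result: 1.3955139258
Gap between inputs: 7.079e-03; correction applied: +0.0023597724.

1.395514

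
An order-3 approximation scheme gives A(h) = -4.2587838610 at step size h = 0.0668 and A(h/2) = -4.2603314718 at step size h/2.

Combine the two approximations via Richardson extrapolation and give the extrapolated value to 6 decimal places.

r = 3: numerator weight 8, denominator 7.
Difference of the inputs: -4.2603314718 − (-4.2587838610) = -0.0015476108
Divide by 2^3 − 1 = 7: (-0.0015476108)/7 = -0.0002210873
R = A(h/2) + (A(h/2) − A(h))/7 = -4.2603314718 − 0.0002210873 = -4.2605525591
Correction |R − A(h/2)| = 2.211e-04; gap |A(h/2) − A(h)| = 1.548e-03.

-4.260553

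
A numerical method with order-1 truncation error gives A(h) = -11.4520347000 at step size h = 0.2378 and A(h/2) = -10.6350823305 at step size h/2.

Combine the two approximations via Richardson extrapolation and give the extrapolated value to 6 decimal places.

Method order is 1; weight 2^1 = 2.
Weighted: (-21.2701646610) − (-11.4520347000) = -9.8181299610
(-9.8181299610) ÷ 1 = -9.8181299610

-9.818130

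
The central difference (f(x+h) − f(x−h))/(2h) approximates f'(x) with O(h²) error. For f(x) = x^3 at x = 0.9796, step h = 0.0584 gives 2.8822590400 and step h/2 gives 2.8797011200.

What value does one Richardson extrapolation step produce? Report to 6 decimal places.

Method order is 2; weight 2^2 = 4.
4 × 2.8797011200 = 11.5188044800; 11.5188044800 − 2.8822590400 = 8.6365454400
Denominator 4 − 1 = 3.
Result: 2.8788484800
Correction |R − A(h/2)| = 8.526e-04; gap |A(h/2) − A(h)| = 2.558e-03.

2.878848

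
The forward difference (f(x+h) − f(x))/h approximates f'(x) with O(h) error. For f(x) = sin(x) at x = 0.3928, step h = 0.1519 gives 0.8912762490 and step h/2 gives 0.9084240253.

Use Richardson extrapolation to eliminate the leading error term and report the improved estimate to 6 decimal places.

0.925572

r = 1: numerator weight 2, denominator 1.
2×0.9084240253 = 1.8168480506; 1.8168480506 − 0.8912762490 = 0.9255718016
Divide by 2^1 − 1 = 1.
0.9255718016 ÷ 1 = 0.9255718016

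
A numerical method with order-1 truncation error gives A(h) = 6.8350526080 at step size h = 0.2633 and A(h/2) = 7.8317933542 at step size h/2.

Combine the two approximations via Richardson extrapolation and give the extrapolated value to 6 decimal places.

8.828534

Leading term ∝ h^1; use weight 2 = 2^1.
Numerator 2×A(h/2) − A(h) = 2×7.8317933542 − 6.8350526080 = 8.8285341004
(2×7.8317933542 − 6.8350526080)/(2 − 1) = 8.8285341004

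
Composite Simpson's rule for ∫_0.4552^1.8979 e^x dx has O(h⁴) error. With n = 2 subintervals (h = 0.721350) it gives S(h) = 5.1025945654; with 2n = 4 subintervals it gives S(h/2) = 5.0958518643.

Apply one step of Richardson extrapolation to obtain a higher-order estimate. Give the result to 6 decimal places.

5.095402

r = 4: numerator weight 16, denominator 15.
Numerator 16 × A(h/2) − A(h) = 16 × 5.0958518643 − 5.1025945654 = 76.4310352634
(16 × 5.0958518643 − 5.1025945654)/(16 − 1) = 5.0954023509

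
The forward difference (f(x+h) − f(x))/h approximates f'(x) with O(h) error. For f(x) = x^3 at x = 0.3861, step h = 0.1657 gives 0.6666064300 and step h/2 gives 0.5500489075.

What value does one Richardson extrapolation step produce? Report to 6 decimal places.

r = 1, so 2^r = 2.
2 × 0.5500489075 = 1.1000978150; subtract 0.6666064300 → 0.4334913850
Denominator 2 − 1 = 1.
R = 0.4334913850/1 = 0.4334913850

0.433491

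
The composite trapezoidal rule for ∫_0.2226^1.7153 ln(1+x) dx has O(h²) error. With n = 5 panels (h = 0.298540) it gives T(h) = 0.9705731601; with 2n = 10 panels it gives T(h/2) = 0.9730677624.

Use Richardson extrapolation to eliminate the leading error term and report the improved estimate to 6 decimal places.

0.973899

Error is O(h^2); halving h shrinks it by 2^2 = 4.
4·0.9730677624 = 3.8922710496; 3.8922710496 − 0.9705731601 = 2.9216978895
Divide by 2^2 − 1 = 3.
R = 2.9216978895/3 = 0.9738992965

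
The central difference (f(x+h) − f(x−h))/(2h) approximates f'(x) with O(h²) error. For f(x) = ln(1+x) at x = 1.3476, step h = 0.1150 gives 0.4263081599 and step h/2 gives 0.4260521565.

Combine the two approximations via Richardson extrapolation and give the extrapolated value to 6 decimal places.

Method order is 2; weight 2^2 = 4.
4 × 0.4260521565 − 0.4263081599 = 1.2779004661
Denominator 4 − 1 = 3.
Result: 0.4259668220

0.425967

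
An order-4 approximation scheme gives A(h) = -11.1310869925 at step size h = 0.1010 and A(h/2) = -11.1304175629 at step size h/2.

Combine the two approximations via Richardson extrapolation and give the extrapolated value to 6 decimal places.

With r = 4 the leading error scales as h^4, so the weight is 2^4 = 16.
16·(-11.1304175629) − (-11.1310869925) = -166.9555940139
Denominator 16 − 1 = 15.
Result: -11.1303729343
Shift from A(h/2): +0.0000446286.

-11.130373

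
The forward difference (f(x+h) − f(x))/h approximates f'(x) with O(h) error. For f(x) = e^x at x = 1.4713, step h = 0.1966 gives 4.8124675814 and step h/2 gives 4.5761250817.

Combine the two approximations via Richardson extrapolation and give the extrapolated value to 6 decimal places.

Method order is 1; weight 2^1 = 2.
2^1×A(h/2) = 9.1522501634; minus A(h) gives 4.3397825820.
Denominator 2 − 1 = 1.
Extrapolated: 4.3397825820 / 1 = 4.3397825820

4.339783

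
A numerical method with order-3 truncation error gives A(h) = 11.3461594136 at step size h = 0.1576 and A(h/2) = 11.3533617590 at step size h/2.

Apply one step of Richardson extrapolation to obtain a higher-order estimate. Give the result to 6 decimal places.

Order 3 gives 2^r = 8 and 2^r − 1 = 7.
8*11.3533617590 = 90.8268940720; 90.8268940720 − 11.3461594136 = 79.4807346584
79.4807346584 ÷ 7 = 11.3543906655

11.354391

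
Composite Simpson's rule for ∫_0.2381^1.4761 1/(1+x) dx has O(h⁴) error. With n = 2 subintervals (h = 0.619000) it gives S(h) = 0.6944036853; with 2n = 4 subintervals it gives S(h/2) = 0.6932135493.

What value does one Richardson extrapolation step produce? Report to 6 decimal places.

r = 4, so 2^r = 16.
Top: 16(0.6932135493) − (0.6944036853) = 10.3970131035
Extrapolated: 10.3970131035 / 15 = 0.6931342069
Gap between inputs: 1.190e-03; correction applied: −0.0000793424.

0.693134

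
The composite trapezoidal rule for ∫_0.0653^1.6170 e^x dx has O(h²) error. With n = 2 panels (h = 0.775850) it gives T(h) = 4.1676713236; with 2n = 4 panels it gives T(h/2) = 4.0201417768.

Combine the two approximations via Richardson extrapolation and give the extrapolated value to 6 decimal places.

3.970965

The method has order 2: 2^2 = 4.
Numerator 4*A(h/2) − A(h) = 4*4.0201417768 − 4.1676713236 = 11.9128957836
Extrapolated: 11.9128957836 / 3 = 3.9709652612
Shift from A(h/2): −0.0491765156.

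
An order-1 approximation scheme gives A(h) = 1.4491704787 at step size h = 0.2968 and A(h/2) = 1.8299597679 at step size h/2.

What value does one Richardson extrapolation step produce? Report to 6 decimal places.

2.210749

Error is O(h^1); halving h shrinks it by 2^1 = 2.
2*1.8299597679 = 3.6599195358; 3.6599195358 − 1.4491704787 = 2.2107490571
Divide by 2^1 − 1 = 1.
Result: 2.2107490571
Shift from A(h/2): +0.3807892892.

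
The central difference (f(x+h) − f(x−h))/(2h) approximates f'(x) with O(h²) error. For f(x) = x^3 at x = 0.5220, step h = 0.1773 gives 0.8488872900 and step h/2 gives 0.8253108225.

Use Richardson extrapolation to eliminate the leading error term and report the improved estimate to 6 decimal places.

0.817452

Order 2 gives 2^r = 4 and 2^r − 1 = 3.
2^2×A(h/2) = 3.3012432900; minus A(h) gives 2.4523560000.
R = 2.4523560000/3 = 0.8174520000
Correction |R − A(h/2)| = 7.859e-03; gap |A(h/2) − A(h)| = 2.358e-02.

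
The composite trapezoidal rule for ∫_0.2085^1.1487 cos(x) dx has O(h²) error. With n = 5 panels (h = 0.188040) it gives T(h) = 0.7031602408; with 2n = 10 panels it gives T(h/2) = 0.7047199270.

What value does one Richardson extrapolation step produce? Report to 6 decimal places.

0.705240

r = 2: numerator weight 4, denominator 3.
Weighted: 2.8188797080 − 0.7031602408 = 2.1157194672
Divide by 2^2 − 1 = 3.
Extrapolated: 2.1157194672 / 3 = 0.7052398224
Correction |R − A(h/2)| = 5.199e-04; gap |A(h/2) − A(h)| = 1.560e-03.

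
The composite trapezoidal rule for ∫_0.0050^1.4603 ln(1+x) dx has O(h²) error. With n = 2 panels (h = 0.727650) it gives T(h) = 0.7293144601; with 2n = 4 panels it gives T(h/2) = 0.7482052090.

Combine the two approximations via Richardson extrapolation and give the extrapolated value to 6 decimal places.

Method order is 2; weight 2^2 = 4.
Weighted: 2.9928208360 − 0.7293144601 = 2.2635063759
Extrapolated: 2.2635063759 / 3 = 0.7545021253

0.754502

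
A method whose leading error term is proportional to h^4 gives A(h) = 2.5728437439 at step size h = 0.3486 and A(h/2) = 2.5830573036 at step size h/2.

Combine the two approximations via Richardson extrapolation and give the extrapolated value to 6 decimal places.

2.583738

r = 4: numerator weight 16, denominator 15.
16·2.5830573036 = 41.3289168576; 41.3289168576 − 2.5728437439 = 38.7560731137
38.7560731137 ÷ 15 = 2.5837382076
Shift from A(h/2): +0.0006809040.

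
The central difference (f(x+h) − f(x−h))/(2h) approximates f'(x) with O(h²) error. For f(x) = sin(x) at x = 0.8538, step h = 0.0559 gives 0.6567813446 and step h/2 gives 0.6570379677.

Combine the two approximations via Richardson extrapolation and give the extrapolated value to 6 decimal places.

0.657124

Method order is 2; weight 2^2 = 4.
2^2·A(h/2) = 2.6281518708; minus A(h) gives 1.9713705262.
(4·0.6570379677 − 0.6567813446)/(4 − 1) = 0.6571235087
Gap between inputs: 2.566e-04; correction applied: +0.0000855410.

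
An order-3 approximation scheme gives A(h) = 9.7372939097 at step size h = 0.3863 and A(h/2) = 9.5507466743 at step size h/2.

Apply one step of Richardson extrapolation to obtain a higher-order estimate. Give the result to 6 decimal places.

r = 3, so 2^r = 8.
Weighted: 76.4059733944 − 9.7372939097 = 66.6686794847
Divide by 2^3 − 1 = 7.
So the Richardson estimate is 9.5240970692.

9.524097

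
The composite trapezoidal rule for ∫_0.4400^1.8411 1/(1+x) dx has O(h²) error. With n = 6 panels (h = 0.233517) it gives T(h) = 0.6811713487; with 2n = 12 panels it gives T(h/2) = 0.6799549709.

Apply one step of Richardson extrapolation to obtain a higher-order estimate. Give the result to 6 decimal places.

0.679550

r = 2, so 2^r = 4.
4·0.6799549709 = 2.7198198836; subtract 0.6811713487 → 2.0386485349
Divide by 2^2 − 1 = 3.
R = 2.0386485349/3 = 0.6795495116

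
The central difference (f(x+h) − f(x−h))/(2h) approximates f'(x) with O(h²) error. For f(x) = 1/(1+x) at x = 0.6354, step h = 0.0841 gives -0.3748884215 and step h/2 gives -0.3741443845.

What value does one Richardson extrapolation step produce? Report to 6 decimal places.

Error is O(h^2); halving h shrinks it by 2^2 = 4.
Top: 4(-0.3741443845) − (-0.3748884215) = -1.1216891165
R = (-1.1216891165)/3 = -0.3738963722

-0.373896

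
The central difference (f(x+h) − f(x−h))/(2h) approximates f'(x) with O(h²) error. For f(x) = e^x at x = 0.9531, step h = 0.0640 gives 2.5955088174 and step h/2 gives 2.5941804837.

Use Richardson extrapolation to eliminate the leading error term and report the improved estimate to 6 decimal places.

The method has order 2: 2^2 = 4.
2^2*A(h/2) = 10.3767219348; minus A(h) gives 7.7812131174.
Divide by 2^2 − 1 = 3.
Extrapolated: 7.7812131174 / 3 = 2.5937377058

2.593738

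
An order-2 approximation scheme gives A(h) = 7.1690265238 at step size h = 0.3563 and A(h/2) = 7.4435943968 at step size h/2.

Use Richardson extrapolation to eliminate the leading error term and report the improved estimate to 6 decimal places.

Order 2 gives 2^r = 4 and 2^r − 1 = 3.
Top: 4(7.4435943968) − (7.1690265238) = 22.6053510634
Denominator 4 − 1 = 3.
(4*7.4435943968 − 7.1690265238)/(4 − 1) = 7.5351170211
Correction |R − A(h/2)| = 9.152e-02; gap |A(h/2) − A(h)| = 2.746e-01.

7.535117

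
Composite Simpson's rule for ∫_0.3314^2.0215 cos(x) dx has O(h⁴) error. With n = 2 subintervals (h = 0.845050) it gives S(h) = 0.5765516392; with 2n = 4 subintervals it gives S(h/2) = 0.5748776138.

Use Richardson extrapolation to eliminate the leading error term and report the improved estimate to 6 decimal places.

0.574766

With r = 4 the leading error scales as h^4, so the weight is 2^4 = 16.
16·0.5748776138 − 0.5765516392 = 8.6214901816
Denominator 16 − 1 = 15.
So the Richardson estimate is 0.5747660121.
Shift from A(h/2): −0.0001116017.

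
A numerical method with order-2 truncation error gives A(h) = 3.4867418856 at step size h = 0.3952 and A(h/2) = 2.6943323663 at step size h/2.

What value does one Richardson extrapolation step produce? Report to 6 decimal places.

r = 2, so 2^r = 4.
Numerator 4·A(h/2) − A(h) = 4·2.6943323663 − 3.4867418856 = 7.2905875796
Denominator 4 − 1 = 3.
So the Richardson estimate is 2.4301958599.

2.430196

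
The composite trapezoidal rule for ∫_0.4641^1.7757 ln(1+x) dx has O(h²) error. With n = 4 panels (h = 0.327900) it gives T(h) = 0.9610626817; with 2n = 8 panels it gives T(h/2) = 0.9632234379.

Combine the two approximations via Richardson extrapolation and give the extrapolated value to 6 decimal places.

r = 2: numerator weight 4, denominator 3.
Numerator 4·A(h/2) − A(h) = 4·0.9632234379 − 0.9610626817 = 2.8918310699
Divide by 2^2 − 1 = 3.
R = 2.8918310699/3 = 0.9639436900

0.963944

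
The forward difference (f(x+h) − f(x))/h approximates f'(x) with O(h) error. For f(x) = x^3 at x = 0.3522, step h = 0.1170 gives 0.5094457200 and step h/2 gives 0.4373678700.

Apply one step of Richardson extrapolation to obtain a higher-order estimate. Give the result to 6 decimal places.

0.365290

Method order is 1; weight 2^1 = 2.
Weighted: 0.8747357400 − 0.5094457200 = 0.3652900200
Extrapolated: 0.3652900200 / 1 = 0.3652900200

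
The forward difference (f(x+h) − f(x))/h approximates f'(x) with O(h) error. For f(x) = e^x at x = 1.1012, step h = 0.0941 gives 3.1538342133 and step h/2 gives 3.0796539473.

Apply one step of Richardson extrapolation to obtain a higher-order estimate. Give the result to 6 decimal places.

Error is O(h^1); halving h shrinks it by 2^1 = 2.
2 × 3.0796539473 = 6.1593078946; subtract 3.1538342133 → 3.0054736813
Divide by 2^1 − 1 = 1.
3.0054736813 ÷ 1 = 3.0054736813
Correction |R − A(h/2)| = 7.418e-02; gap |A(h/2) − A(h)| = 7.418e-02.

3.005474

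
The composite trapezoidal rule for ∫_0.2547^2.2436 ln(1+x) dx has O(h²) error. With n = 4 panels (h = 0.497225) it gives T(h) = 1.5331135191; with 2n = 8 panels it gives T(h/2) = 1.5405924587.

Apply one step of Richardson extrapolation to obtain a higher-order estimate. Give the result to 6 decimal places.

Error is O(h^2); halving h shrinks it by 2^2 = 4.
4 × 1.5405924587 = 6.1623698348; subtract 1.5331135191 → 4.6292563157
Divide by 2^2 − 1 = 3.
Result: 1.5430854386

1.543085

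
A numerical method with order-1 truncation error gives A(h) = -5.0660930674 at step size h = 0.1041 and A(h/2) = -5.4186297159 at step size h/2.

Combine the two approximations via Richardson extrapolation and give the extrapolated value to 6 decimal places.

-5.771166

Error is O(h^1); halving h shrinks it by 2^1 = 2.
Weighted: (-10.8372594318) − (-5.0660930674) = -5.7711663644
Divide by 2^1 − 1 = 1.
R = (-5.7711663644)/1 = -5.7711663644
Correction |R − A(h/2)| = 3.525e-01; gap |A(h/2) − A(h)| = 3.525e-01.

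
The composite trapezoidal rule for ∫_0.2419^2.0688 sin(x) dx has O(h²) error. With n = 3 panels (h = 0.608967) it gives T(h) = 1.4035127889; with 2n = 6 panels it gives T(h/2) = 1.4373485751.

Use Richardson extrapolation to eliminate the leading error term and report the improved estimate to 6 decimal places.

1.448627

r = 2, so 2^r = 4.
2^2 × A(h/2) = 5.7493943004; minus A(h) gives 4.3458815115.
Extrapolated: 4.3458815115 / 3 = 1.4486271705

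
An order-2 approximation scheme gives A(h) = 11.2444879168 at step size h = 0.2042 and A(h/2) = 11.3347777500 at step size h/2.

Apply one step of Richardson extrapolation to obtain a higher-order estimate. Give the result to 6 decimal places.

11.364874

The method has order 2: 2^2 = 4.
Top: 4(11.3347777500) − (11.2444879168) = 34.0946230832
Denominator 4 − 1 = 3.
Extrapolated: 34.0946230832 / 3 = 11.3648743611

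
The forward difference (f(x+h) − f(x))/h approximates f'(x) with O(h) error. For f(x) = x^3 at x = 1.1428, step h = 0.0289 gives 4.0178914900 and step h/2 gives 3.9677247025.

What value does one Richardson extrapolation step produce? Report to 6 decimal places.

Error is O(h^1); halving h shrinks it by 2^1 = 2.
Top: 2(3.9677247025) − (4.0178914900) = 3.9175579150
(2*3.9677247025 − 4.0178914900)/(2 − 1) = 3.9175579150
Correction |R − A(h/2)| = 5.017e-02; gap |A(h/2) − A(h)| = 5.017e-02.

3.917558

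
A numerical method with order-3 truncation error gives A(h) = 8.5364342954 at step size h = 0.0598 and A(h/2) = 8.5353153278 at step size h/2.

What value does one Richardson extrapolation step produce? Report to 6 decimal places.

8.535155

Order 3 gives 2^r = 8 and 2^r − 1 = 7.
Top: 8(8.5353153278) − (8.5364342954) = 59.7460883270
(8*8.5353153278 − 8.5364342954)/(8 − 1) = 8.5351554753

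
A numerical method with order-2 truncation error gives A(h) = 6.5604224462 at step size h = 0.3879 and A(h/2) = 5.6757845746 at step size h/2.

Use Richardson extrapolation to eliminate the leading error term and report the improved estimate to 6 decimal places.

r = 2, so 2^r = 4.
4×5.6757845746 − 6.5604224462 = 16.1427158522
Denominator 4 − 1 = 3.
Extrapolated: 16.1427158522 / 3 = 5.3809052841
Gap between inputs: 8.846e-01; correction applied: −0.2948792905.

5.380905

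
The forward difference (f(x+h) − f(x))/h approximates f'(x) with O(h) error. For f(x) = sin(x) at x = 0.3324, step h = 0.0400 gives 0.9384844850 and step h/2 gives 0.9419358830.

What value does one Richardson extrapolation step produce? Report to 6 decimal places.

0.945387

r = 1, so 2^r = 2.
Top: 2(0.9419358830) − (0.9384844850) = 0.9453872810
Denominator 2 − 1 = 1.
Result: 0.9453872810
Gap between inputs: 3.451e-03; correction applied: +0.0034513980.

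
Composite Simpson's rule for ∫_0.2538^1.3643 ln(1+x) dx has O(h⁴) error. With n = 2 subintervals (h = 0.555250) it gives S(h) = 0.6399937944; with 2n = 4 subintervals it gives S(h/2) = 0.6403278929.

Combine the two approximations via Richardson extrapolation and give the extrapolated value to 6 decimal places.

0.640350

Method order is 4; weight 2^4 = 16.
2^4×A(h/2) = 10.2452462864; minus A(h) gives 9.6052524920.
(16×0.6403278929 − 0.6399937944)/(16 − 1) = 0.6403501661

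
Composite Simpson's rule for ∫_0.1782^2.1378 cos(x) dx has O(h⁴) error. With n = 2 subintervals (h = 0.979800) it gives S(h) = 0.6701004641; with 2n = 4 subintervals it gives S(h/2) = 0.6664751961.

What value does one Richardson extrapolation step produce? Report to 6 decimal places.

0.666234

The method has order 4: 2^4 = 16.
16×0.6664751961 = 10.6636031376; 10.6636031376 − 0.6701004641 = 9.9935026735
Extrapolated: 9.9935026735 / 15 = 0.6662335116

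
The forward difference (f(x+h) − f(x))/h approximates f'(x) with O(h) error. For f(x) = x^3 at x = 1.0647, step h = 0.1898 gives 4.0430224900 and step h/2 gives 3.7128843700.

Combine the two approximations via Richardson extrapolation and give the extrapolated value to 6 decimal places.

3.382746

r = 1: numerator weight 2, denominator 1.
Weighted: 7.4257687400 − 4.0430224900 = 3.3827462500
Denominator 2 − 1 = 1.
Extrapolated: 3.3827462500 / 1 = 3.3827462500
Shift from A(h/2): −0.3301381200.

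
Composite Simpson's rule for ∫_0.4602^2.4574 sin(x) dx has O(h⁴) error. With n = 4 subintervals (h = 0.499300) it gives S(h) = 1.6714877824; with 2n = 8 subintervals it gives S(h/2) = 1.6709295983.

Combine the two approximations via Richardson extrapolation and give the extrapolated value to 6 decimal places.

r = 4: numerator weight 16, denominator 15.
Weighted: 26.7348735728 − 1.6714877824 = 25.0633857904
(16*1.6709295983 − 1.6714877824)/(16 − 1) = 1.6708923860
Gap between inputs: 5.582e-04; correction applied: −0.0000372123.

1.670892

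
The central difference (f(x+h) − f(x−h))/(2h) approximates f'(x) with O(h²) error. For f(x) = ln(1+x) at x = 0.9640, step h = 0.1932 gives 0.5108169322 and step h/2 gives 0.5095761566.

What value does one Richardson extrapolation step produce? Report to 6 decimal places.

r = 2, so 2^r = 4.
2^2*A(h/2) = 2.0383046264; minus A(h) gives 1.5274876942.
Divide by 2^2 − 1 = 3.
(4*0.5095761566 − 0.5108169322)/(4 − 1) = 0.5091625647

0.509163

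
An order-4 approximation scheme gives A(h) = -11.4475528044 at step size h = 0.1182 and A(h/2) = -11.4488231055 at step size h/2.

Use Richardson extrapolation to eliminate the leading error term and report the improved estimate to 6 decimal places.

r = 4: numerator weight 16, denominator 15.
16*(-11.4488231055) = -183.1811696880; (-183.1811696880) − (-11.4475528044) = -171.7336168836
R = (-171.7336168836)/15 = -11.4489077922
Shift from A(h/2): −0.0000846867.

-11.448908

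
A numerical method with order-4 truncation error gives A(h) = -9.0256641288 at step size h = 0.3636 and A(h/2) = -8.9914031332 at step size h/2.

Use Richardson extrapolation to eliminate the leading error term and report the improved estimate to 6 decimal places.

-8.989119

Error is O(h^4); halving h shrinks it by 2^4 = 16.
16*(-8.9914031332) = -143.8624501312; subtract (-9.0256641288) → -134.8367860024
R = (-134.8367860024)/15 = -8.9891190668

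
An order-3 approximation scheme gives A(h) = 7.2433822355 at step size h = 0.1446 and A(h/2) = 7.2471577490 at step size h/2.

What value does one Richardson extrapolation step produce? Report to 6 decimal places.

With r = 3 the leading error scales as h^3, so the weight is 2^3 = 8.
Weighted: 57.9772619920 − 7.2433822355 = 50.7338797565
50.7338797565 ÷ 7 = 7.2476971081

7.247697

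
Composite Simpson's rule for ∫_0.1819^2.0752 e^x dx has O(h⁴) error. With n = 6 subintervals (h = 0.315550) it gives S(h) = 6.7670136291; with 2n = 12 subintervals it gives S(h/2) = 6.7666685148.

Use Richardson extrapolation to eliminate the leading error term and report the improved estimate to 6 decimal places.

Method order is 4; weight 2^4 = 16.
Weighted: 108.2666962368 − 6.7670136291 = 101.4996826077
Divide by 2^4 − 1 = 15.
Result: 6.7666455072

6.766646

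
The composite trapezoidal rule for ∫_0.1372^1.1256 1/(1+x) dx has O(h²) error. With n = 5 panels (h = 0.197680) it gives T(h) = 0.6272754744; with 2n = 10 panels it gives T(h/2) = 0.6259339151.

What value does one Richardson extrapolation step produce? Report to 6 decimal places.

0.625487

Method order is 2; weight 2^2 = 4.
2^2·A(h/2) = 2.5037356604; minus A(h) gives 1.8764601860.
(4·0.6259339151 − 0.6272754744)/(4 − 1) = 0.6254867287
Shift from A(h/2): −0.0004471864.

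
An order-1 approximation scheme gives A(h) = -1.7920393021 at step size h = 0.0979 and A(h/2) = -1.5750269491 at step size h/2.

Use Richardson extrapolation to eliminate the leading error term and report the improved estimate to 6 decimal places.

With r = 1 the leading error scales as h^1, so the weight is 2^1 = 2.
Difference of the inputs: -1.5750269491 − (-1.7920393021) = 0.2170123530
Divide by 2^1 − 1 = 1: 0.2170123530/1 = 0.2170123530
R = -1.5750269491 + 0.2170123530 = -1.3580145961
Shift from A(h/2): +0.2170123530.

-1.358015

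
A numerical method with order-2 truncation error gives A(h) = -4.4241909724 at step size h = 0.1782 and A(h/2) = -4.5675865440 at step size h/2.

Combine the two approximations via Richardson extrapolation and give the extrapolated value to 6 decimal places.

-4.615385

The method has order 2: 2^2 = 4.
4·(-4.5675865440) = -18.2703461760; (-18.2703461760) − (-4.4241909724) = -13.8461552036
Denominator 4 − 1 = 3.
Result: -4.6153850679
Gap between inputs: 1.434e-01; correction applied: −0.0477985239.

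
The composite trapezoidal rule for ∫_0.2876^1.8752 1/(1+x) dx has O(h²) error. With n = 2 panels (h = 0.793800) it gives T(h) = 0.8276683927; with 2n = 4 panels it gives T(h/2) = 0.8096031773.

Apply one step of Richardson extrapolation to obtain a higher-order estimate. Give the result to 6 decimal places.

r = 2: numerator weight 4, denominator 3.
Weighted: 3.2384127092 − 0.8276683927 = 2.4107443165
Denominator 4 − 1 = 3.
So the Richardson estimate is 0.8035814388.

0.803581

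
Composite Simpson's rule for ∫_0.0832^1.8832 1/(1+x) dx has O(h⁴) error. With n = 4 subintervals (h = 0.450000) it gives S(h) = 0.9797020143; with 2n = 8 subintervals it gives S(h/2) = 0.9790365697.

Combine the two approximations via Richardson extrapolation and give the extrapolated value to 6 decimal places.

0.978992

With r = 4 the leading error scales as h^4, so the weight is 2^4 = 16.
Weighted: 15.6645851152 − 0.9797020143 = 14.6848831009
Divide by 2^4 − 1 = 15.
R = 14.6848831009/15 = 0.9789922067
Shift from A(h/2): −0.0000443630.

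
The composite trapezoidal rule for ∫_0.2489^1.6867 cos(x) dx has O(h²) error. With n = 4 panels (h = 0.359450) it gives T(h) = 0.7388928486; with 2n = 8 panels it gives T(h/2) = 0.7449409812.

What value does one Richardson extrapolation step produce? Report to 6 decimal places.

0.746957

Leading term ∝ h^2; use weight 4 = 2^2.
Numerator 4×A(h/2) − A(h) = 4×0.7449409812 − 0.7388928486 = 2.2408710762
Extrapolated: 2.2408710762 / 3 = 0.7469570254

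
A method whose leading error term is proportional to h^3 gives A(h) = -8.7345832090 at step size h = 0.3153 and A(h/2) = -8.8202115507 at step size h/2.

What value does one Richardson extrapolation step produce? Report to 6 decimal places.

-8.832444

Method order is 3; weight 2^3 = 8.
Top: 8(-8.8202115507) − (-8.7345832090) = -61.8271091966
Extrapolated: (-61.8271091966) / 7 = -8.8324441709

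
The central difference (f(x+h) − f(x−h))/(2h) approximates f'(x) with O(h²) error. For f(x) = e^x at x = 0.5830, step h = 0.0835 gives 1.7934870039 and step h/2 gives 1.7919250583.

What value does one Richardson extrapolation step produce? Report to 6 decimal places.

1.791404

Error is O(h^2); halving h shrinks it by 2^2 = 4.
Weighted: 7.1677002332 − 1.7934870039 = 5.3742132293
Denominator 4 − 1 = 3.
Result: 1.7914044098
Correction |R − A(h/2)| = 5.206e-04; gap |A(h/2) − A(h)| = 1.562e-03.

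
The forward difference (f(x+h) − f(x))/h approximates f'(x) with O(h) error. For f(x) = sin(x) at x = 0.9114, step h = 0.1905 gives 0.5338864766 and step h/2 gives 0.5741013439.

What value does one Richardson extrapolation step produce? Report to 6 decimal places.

Order 1 gives 2^r = 2 and 2^r − 1 = 1.
Weighted: 1.1482026878 − 0.5338864766 = 0.6143162112
(2*0.5741013439 − 0.5338864766)/(2 − 1) = 0.6143162112
Correction |R − A(h/2)| = 4.021e-02; gap |A(h/2) − A(h)| = 4.021e-02.

0.614316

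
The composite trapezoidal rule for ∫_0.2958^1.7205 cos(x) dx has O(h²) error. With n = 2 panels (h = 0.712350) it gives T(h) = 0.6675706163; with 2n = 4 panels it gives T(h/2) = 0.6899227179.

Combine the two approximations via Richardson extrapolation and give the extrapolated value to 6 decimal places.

0.697373

Order 2 gives 2^r = 4 and 2^r − 1 = 3.
2^2 × A(h/2) = 2.7596908716; minus A(h) gives 2.0921202553.
Denominator 4 − 1 = 3.
(4 × 0.6899227179 − 0.6675706163)/(4 − 1) = 0.6973734184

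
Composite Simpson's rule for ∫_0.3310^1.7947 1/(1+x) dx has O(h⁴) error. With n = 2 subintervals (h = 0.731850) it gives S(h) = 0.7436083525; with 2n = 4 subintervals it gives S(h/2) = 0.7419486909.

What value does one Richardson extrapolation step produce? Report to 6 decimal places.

0.741838

Error is O(h^4); halving h shrinks it by 2^4 = 16.
Difference of the inputs: 0.7419486909 − 0.7436083525 = -0.0016596616
Correction (A(h/2) − A(h))/(16 − 1) = (-0.0016596616)/15 = -0.0001106441
R = A(h/2) + (A(h/2) − A(h))/15 = 0.7419486909 − 0.0001106441 = 0.7418380468
Correction |R − A(h/2)| = 1.106e-04; gap |A(h/2) − A(h)| = 1.660e-03.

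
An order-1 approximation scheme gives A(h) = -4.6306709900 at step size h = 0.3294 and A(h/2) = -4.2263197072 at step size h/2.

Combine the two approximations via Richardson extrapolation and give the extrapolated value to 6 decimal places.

-3.821968

Leading term ∝ h^1; use weight 2 = 2^1.
2·(-4.2263197072) = -8.4526394144; subtract (-4.6306709900) → -3.8219684244
Divide by 2^1 − 1 = 1.
R = (-3.8219684244)/1 = -3.8219684244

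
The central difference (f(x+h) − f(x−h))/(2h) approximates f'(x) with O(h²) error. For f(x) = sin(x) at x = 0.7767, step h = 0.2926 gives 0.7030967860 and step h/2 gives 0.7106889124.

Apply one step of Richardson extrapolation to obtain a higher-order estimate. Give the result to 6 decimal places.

With r = 2 the leading error scales as h^2, so the weight is 2^2 = 4.
A(h/2) − A(h) = 0.7106889124 − 0.7030967860 = 0.0075921264
Correction (A(h/2) − A(h))/(4 − 1) = 0.0075921264/3 = 0.0025307088
R = 0.7106889124 + 0.0025307088 = 0.7132196212

0.713220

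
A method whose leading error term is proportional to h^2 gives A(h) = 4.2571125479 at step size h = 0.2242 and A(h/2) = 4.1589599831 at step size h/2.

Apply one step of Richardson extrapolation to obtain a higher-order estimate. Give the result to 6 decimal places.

4.126242

With r = 2 the leading error scales as h^2, so the weight is 2^2 = 4.
Numerator 4*A(h/2) − A(h) = 4*4.1589599831 − 4.2571125479 = 12.3787273845
12.3787273845 ÷ 3 = 4.1262424615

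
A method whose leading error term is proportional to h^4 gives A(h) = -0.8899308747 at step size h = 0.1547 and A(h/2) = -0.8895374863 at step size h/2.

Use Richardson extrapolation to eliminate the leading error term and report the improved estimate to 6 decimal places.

Order 4 gives 2^r = 16 and 2^r − 1 = 15.
16×(-0.8895374863) = -14.2325997808; subtract (-0.8899308747) → -13.3426689061
Divide by 2^4 − 1 = 15.
Result: -0.8895112604
Correction |R − A(h/2)| = 2.623e-05; gap |A(h/2) − A(h)| = 3.934e-04.

-0.889511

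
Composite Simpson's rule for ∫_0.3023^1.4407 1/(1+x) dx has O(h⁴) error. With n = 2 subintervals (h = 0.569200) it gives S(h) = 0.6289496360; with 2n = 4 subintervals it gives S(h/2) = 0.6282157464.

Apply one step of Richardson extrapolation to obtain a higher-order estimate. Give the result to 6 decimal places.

r = 4: numerator weight 16, denominator 15.
16 × 0.6282157464 = 10.0514519424; subtract 0.6289496360 → 9.4225023064
9.4225023064 ÷ 15 = 0.6281668204

0.628167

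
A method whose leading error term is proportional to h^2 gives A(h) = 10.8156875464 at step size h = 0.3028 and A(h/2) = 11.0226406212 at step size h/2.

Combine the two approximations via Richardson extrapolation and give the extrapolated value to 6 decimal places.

r = 2, so 2^r = 4.
Numerator 4*A(h/2) − A(h) = 4*11.0226406212 − 10.8156875464 = 33.2748749384
33.2748749384 ÷ 3 = 11.0916249795
Correction |R − A(h/2)| = 6.898e-02; gap |A(h/2) − A(h)| = 2.070e-01.

11.091625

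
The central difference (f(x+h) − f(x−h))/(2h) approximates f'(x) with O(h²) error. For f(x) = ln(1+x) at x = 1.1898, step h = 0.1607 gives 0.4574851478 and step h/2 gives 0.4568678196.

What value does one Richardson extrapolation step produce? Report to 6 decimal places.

0.456662

With r = 2 the leading error scales as h^2, so the weight is 2^2 = 4.
Numerator 4×A(h/2) − A(h) = 4×0.4568678196 − 0.4574851478 = 1.3699861306
Denominator 4 − 1 = 3.
1.3699861306 ÷ 3 = 0.4566620435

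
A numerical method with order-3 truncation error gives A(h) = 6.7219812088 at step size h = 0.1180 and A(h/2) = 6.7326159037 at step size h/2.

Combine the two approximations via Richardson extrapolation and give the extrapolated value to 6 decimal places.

6.734135

r = 3, so 2^r = 8.
Difference of the inputs: 6.7326159037 − 6.7219812088 = 0.0106346949
Divide by 2^3 − 1 = 7: 0.0106346949/7 = 0.0015192421
R = 6.7326159037 + 0.0015192421 = 6.7341351458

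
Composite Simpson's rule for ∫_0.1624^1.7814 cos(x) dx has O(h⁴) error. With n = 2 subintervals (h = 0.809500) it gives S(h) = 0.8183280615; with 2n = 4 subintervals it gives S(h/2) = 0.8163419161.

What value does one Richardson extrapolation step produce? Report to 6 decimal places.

r = 4, so 2^r = 16.
16*0.8163419161 − 0.8183280615 = 12.2431425961
(16*0.8163419161 − 0.8183280615)/(16 − 1) = 0.8162095064
Correction |R − A(h/2)| = 1.324e-04; gap |A(h/2) − A(h)| = 1.986e-03.

0.816210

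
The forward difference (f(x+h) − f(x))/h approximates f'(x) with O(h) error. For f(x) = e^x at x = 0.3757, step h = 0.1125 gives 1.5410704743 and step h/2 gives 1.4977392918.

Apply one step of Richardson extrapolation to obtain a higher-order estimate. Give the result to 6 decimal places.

Error is O(h^1); halving h shrinks it by 2^1 = 2.
2×1.4977392918 − 1.5410704743 = 1.4544081093
1.4544081093 ÷ 1 = 1.4544081093
Gap between inputs: 4.333e-02; correction applied: −0.0433311825.

1.454408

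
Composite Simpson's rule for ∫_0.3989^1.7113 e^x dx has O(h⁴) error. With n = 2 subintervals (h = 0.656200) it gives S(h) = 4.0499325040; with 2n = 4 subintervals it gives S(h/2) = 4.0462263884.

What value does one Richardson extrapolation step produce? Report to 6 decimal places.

The method has order 4: 2^4 = 16.
16·4.0462263884 − 4.0499325040 = 60.6896897104
(16·4.0462263884 − 4.0499325040)/(16 − 1) = 4.0459793140

4.045979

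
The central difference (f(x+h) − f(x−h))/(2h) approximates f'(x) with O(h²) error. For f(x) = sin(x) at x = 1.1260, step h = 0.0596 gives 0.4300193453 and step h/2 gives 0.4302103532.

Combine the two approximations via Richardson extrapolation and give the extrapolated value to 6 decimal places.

r = 2: numerator weight 4, denominator 3.
Top: 4(0.4302103532) − (0.4300193453) = 1.2908220675
Extrapolated: 1.2908220675 / 3 = 0.4302740225
Correction |R − A(h/2)| = 6.367e-05; gap |A(h/2) − A(h)| = 1.910e-04.

0.430274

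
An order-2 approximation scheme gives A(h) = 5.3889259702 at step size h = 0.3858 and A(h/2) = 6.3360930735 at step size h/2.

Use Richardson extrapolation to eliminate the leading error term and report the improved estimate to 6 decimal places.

Error is O(h^2); halving h shrinks it by 2^2 = 4.
4*6.3360930735 = 25.3443722940; 25.3443722940 − 5.3889259702 = 19.9554463238
Divide by 2^2 − 1 = 3.
So the Richardson estimate is 6.6518154413.
Shift from A(h/2): +0.3157223678.

6.651815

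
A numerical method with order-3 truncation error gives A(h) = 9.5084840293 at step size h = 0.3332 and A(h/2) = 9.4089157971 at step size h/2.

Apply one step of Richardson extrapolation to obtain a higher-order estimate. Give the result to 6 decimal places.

r = 3: numerator weight 8, denominator 7.
8×9.4089157971 = 75.2713263768; subtract 9.5084840293 → 65.7628423475
Denominator 8 − 1 = 7.
R = 65.7628423475/7 = 9.3946917639
Correction |R − A(h/2)| = 1.422e-02; gap |A(h/2) − A(h)| = 9.957e-02.

9.394692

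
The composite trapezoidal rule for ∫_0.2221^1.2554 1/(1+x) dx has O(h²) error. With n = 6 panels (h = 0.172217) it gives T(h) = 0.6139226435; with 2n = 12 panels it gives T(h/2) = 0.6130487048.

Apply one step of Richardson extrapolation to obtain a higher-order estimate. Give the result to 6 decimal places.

Leading term ∝ h^2; use weight 4 = 2^2.
2^2×A(h/2) = 2.4521948192; minus A(h) gives 1.8382721757.
(4×0.6130487048 − 0.6139226435)/(4 − 1) = 0.6127573919

0.612757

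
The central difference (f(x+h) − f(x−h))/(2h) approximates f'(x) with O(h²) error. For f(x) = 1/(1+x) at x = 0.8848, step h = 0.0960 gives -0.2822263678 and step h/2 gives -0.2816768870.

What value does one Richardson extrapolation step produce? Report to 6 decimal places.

r = 2: numerator weight 4, denominator 3.
4 × (-0.2816768870) = -1.1267075480; (-1.1267075480) − (-0.2822263678) = -0.8444811802
Denominator 4 − 1 = 3.
Extrapolated: (-0.8444811802) / 3 = -0.2814937267
Shift from A(h/2): +0.0001831603.

-0.281494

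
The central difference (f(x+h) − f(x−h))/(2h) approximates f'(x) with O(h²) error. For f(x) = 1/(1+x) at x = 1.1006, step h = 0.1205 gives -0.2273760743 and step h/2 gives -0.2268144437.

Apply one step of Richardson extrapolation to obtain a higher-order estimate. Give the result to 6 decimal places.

Order 2 gives 2^r = 4 and 2^r − 1 = 3.
Top: 4(-0.2268144437) − (-0.2273760743) = -0.6798817005
Denominator 4 − 1 = 3.
Extrapolated: (-0.6798817005) / 3 = -0.2266272335
Gap between inputs: 5.616e-04; correction applied: +0.0001872102.

-0.226627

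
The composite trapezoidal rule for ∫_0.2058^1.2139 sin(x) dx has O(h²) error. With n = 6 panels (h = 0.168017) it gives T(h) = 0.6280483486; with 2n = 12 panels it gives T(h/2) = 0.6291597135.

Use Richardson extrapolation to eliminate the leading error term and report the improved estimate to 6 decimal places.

0.629530

Leading term ∝ h^2; use weight 4 = 2^2.
Difference of the inputs: 0.6291597135 − 0.6280483486 = 0.0011113649
Divide by 2^2 − 1 = 3: 0.0011113649/3 = 0.0003704550
R = 0.6291597135 + 0.0003704550 = 0.6295301685
Shift from A(h/2): +0.0003704550.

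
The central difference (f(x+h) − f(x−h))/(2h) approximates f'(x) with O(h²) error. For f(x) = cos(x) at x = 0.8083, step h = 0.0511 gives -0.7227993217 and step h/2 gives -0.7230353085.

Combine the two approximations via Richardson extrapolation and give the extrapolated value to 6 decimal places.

Method order is 2; weight 2^2 = 4.
Top: 4(-0.7230353085) − (-0.7227993217) = -2.1693419123
Extrapolated: (-2.1693419123) / 3 = -0.7231139708
Correction |R − A(h/2)| = 7.866e-05; gap |A(h/2) − A(h)| = 2.360e-04.

-0.723114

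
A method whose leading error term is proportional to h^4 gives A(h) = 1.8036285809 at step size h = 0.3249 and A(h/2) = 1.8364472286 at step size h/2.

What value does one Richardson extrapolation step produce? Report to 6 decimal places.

1.838635

The method has order 4: 2^4 = 16.
Difference of the inputs: 1.8364472286 − 1.8036285809 = 0.0328186477
Correction (A(h/2) − A(h))/(16 − 1) = 0.0328186477/15 = 0.0021879098
R = A(h/2) + (A(h/2) − A(h))/15 = 1.8364472286 + 0.0021879098 = 1.8386351384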